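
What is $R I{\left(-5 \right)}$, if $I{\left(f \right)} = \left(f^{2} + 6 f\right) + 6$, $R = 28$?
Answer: $28$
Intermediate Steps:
$I{\left(f \right)} = 6 + f^{2} + 6 f$
$R I{\left(-5 \right)} = 28 \left(6 + \left(-5\right)^{2} + 6 \left(-5\right)\right) = 28 \left(6 + 25 - 30\right) = 28 \cdot 1 = 28$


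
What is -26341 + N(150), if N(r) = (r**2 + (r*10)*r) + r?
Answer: 221309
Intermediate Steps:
N(r) = r + 11*r**2 (N(r) = (r**2 + (10*r)*r) + r = (r**2 + 10*r**2) + r = 11*r**2 + r = r + 11*r**2)
-26341 + N(150) = -26341 + 150*(1 + 11*150) = -26341 + 150*(1 + 1650) = -26341 + 150*1651 = -26341 + 247650 = 221309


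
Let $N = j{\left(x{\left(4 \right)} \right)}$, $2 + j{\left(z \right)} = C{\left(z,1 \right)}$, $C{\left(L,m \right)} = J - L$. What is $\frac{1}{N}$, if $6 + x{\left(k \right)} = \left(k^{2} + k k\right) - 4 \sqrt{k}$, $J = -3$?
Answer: $- \frac{1}{23} \approx -0.043478$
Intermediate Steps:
$C{\left(L,m \right)} = -3 - L$
$x{\left(k \right)} = -6 - 4 \sqrt{k} + 2 k^{2}$ ($x{\left(k \right)} = -6 - \left(- k^{2} + 4 \sqrt{k} - k k\right) = -6 - \left(- 2 k^{2} + 4 \sqrt{k}\right) = -6 - 4 \sqrt{k} + 2 k^{2}$)
$j{\left(z \right)} = -5 - z$ ($j{\left(z \right)} = -2 - \left(3 + z\right) = -5 - z$)
$N = -23$ ($N = -5 - \left(-6 - 4 \sqrt{4} + 2 \cdot 4^{2}\right) = -5 - \left(-6 - 8 + 2 \cdot 16\right) = -5 - \left(-6 - 8 + 32\right) = -5 - 18 = -23$)
$\frac{1}{N} = \frac{1}{-23} = - \frac{1}{23}$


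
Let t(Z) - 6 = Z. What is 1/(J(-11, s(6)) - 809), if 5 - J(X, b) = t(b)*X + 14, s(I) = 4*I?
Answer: -1/488 ≈ -0.0020492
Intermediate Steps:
t(Z) = 6 + Z
J(X, b) = -9 - X*(6 + b) (J(X, b) = 5 - ((6 + b)*X + 14) = 5 - (X*(6 + b) + 14) = 5 - (14 + X*(6 + b)) = 5 + (-14 - X*(6 + b)) = -9 - X*(6 + b))
1/(J(-11, s(6)) - 809) = 1/((-9 - 1*(-11)*(6 + 4*6)) - 809) = 1/((-9 - 1*(-11)*(6 + 24)) - 809) = 1/((-9 - 1*(-11)*30) - 809) = 1/((-9 + 330) - 809) = 1/(321 - 809) = 1/(-488) = -1/488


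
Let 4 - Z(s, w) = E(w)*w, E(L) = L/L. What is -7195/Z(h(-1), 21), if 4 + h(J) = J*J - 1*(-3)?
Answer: 7195/17 ≈ 423.24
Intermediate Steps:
E(L) = 1
h(J) = -1 + J² (h(J) = -4 + (J*J - 1*(-3)) = -4 + (J² + 3) = -4 + (3 + J²) = -1 + J²)
Z(s, w) = 4 - w
-7195/Z(h(-1), 21) = -7195/(4 - 1*21) = -7195/(4 - 21) = -7195/(-17) = -7195*(-1/17) = 7195/17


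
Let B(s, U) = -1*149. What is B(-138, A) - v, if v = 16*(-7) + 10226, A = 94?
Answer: -10263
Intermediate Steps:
B(s, U) = -149
v = 10114 (v = -112 + 10226 = 10114)
B(-138, A) - v = -149 - 1*10114 = -149 - 10114 = -10263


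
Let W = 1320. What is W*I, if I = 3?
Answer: 3960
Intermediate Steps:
W*I = 1320*3 = 3960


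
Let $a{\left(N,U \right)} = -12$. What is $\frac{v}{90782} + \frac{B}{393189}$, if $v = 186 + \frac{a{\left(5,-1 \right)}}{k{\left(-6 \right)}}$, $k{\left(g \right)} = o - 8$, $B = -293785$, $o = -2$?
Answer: $- \frac{66491962223}{89236209495} \approx -0.74512$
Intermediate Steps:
$k{\left(g \right)} = -10$ ($k{\left(g \right)} = -2 - 8 = -10$)
$v = \frac{936}{5}$ ($v = 186 - \frac{12}{-10} = 186 - - \frac{6}{5} = 186 + \frac{6}{5} = \frac{936}{5} \approx 187.2$)
$\frac{v}{90782} + \frac{B}{393189} = \frac{936}{5 \cdot 90782} - \frac{293785}{393189} = \frac{936}{5} \cdot \frac{1}{90782} - \frac{293785}{393189} = \frac{468}{226955} - \frac{293785}{393189} = - \frac{66491962223}{89236209495}$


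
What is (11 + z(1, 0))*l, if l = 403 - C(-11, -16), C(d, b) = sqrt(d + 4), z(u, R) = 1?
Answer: 4836 - 12*I*sqrt(7) ≈ 4836.0 - 31.749*I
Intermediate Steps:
C(d, b) = sqrt(4 + d)
l = 403 - I*sqrt(7) (l = 403 - sqrt(4 - 11) = 403 - sqrt(-7) = 403 - I*sqrt(7) ≈ 403.0 - 2.6458*I)
(11 + z(1, 0))*l = (11 + 1)*(403 - I*sqrt(7)) = 12*(403 - I*sqrt(7)) = 4836 - 12*I*sqrt(7)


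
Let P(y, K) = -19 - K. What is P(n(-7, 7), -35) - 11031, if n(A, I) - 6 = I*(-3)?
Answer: -11015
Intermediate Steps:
n(A, I) = 6 - 3*I (n(A, I) = 6 + I*(-3) = 6 - 3*I)
P(n(-7, 7), -35) - 11031 = (-19 - 1*(-35)) - 11031 = (-19 + 35) - 11031 = 16 - 11031 = -11015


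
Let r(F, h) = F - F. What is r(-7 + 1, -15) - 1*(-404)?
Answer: 404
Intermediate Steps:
r(F, h) = 0
r(-7 + 1, -15) - 1*(-404) = 0 - 1*(-404) = 0 + 404 = 404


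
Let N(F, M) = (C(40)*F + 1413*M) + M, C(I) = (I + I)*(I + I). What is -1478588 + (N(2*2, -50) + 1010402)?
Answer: -513286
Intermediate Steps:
C(I) = 4*I² (C(I) = (2*I)*(2*I) = 4*I²)
N(F, M) = 1414*M + 6400*F (N(F, M) = ((4*40²)*F + 1413*M) + M = ((4*1600)*F + 1413*M) + M = (6400*F + 1413*M) + M = (1413*M + 6400*F) + M = 1414*M + 6400*F)
-1478588 + (N(2*2, -50) + 1010402) = -1478588 + ((1414*(-50) + 6400*(2*2)) + 1010402) = -1478588 + ((-70700 + 6400*4) + 1010402) = -1478588 + ((-70700 + 25600) + 1010402) = -1478588 + (-45100 + 1010402) = -1478588 + 965302 = -513286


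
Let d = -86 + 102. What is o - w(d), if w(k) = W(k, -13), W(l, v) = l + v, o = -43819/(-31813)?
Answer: -1780/1097 ≈ -1.6226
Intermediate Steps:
d = 16
o = 1511/1097 (o = -43819*(-1/31813) = 1511/1097 ≈ 1.3774)
w(k) = -13 + k (w(k) = k - 13 = -13 + k)
o - w(d) = 1511/1097 - (-13 + 16) = 1511/1097 - 1*3 = 1511/1097 - 3 = -1780/1097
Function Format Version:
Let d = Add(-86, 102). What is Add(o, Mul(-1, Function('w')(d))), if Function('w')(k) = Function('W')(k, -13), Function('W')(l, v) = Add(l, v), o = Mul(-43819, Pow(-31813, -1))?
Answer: Rational(-1780, 1097) ≈ -1.6226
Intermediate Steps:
d = 16
o = Rational(1511, 1097) (o = Mul(-43819, Rational(-1, 31813)) = Rational(1511, 1097) ≈ 1.3774)
Function('w')(k) = Add(-13, k) (Function('w')(k) = Add(k, -13) = Add(-13, k))
Add(o, Mul(-1, Function('w')(d))) = Add(Rational(1511, 1097), Mul(-1, Add(-13, 16))) = Add(Rational(1511, 1097), Mul(-1, 3)) = Add(Rational(1511, 1097), -3) = Rational(-1780, 1097)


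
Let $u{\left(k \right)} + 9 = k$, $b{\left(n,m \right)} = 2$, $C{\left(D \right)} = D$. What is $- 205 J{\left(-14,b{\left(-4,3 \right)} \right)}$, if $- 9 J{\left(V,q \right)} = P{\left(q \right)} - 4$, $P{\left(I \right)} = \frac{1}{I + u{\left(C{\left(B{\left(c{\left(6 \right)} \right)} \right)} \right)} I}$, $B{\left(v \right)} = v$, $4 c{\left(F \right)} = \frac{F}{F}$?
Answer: $- \frac{2870}{31} \approx -92.581$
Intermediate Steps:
$c{\left(F \right)} = \frac{1}{4}$ ($c{\left(F \right)} = \frac{F \frac{1}{F}}{4} = \frac{1}{4} \cdot 1 = \frac{1}{4}$)
$u{\left(k \right)} = -9 + k$
$P{\left(I \right)} = - \frac{4}{31 I}$ ($P{\left(I \right)} = \frac{1}{I + \left(-9 + \frac{1}{4}\right) I} = \frac{1}{I - \frac{35 I}{4}} = \frac{1}{\left(- \frac{31}{4}\right) I} = - \frac{4}{31 I}$)
$J{\left(V,q \right)} = \frac{4}{9} + \frac{4}{279 q}$ ($J{\left(V,q \right)} = - \frac{- \frac{4}{31 q} - 4}{9} = - \frac{-4 - \frac{4}{31 q}}{9} = \frac{4}{9} + \frac{4}{279 q}$)
$- 205 J{\left(-14,b{\left(-4,3 \right)} \right)} = - 205 \frac{4 \left(1 + 31 \cdot 2\right)}{279 \cdot 2} = - 205 \cdot \frac{4}{279} \cdot \frac{1}{2} \left(1 + 62\right) = - 205 \cdot \frac{4}{279} \cdot \frac{1}{2} \cdot 63 = \left(-205\right) \frac{14}{31} = - \frac{2870}{31}$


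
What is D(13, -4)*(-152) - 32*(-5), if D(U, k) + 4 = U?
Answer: -1208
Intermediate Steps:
D(U, k) = -4 + U
D(13, -4)*(-152) - 32*(-5) = (-4 + 13)*(-152) - 32*(-5) = 9*(-152) + 160 = -1368 + 160 = -1208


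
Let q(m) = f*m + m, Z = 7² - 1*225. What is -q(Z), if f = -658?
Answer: -115632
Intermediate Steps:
Z = -176 (Z = 49 - 225 = -176)
q(m) = -657*m (q(m) = -658*m + m = -657*m)
-q(Z) = -(-657)*(-176) = -1*115632 = -115632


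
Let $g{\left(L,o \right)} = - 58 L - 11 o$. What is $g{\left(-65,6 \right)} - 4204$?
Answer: $-500$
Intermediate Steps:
$g{\left(-65,6 \right)} - 4204 = \left(\left(-58\right) \left(-65\right) - 66\right) - 4204 = \left(3770 - 66\right) - 4204 = 3704 - 4204 = -500$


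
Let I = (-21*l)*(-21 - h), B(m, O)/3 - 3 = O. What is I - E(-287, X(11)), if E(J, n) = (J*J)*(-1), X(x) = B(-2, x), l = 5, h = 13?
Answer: 85939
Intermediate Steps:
B(m, O) = 9 + 3*O
X(x) = 9 + 3*x
E(J, n) = -J² (E(J, n) = J²*(-1) = -J²)
I = 3570 (I = (-21*5)*(-21 - 1*13) = -105*(-21 - 13) = -105*(-34) = 3570)
I - E(-287, X(11)) = 3570 - (-1)*(-287)² = 3570 - (-1)*82369 = 3570 - 1*(-82369) = 3570 + 82369 = 85939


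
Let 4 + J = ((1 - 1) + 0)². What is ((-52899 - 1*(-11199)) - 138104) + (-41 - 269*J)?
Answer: -178769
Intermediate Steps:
J = -4 (J = -4 + ((1 - 1) + 0)² = -4 + (0 + 0)² = -4 + 0² = -4 + 0 = -4)
((-52899 - 1*(-11199)) - 138104) + (-41 - 269*J) = ((-52899 - 1*(-11199)) - 138104) + (-41 - 269*(-4)) = ((-52899 + 11199) - 138104) + (-41 + 1076) = (-41700 - 138104) + 1035 = -179804 + 1035 = -178769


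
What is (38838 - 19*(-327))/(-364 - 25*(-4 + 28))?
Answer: -45051/964 ≈ -46.733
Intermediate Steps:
(38838 - 19*(-327))/(-364 - 25*(-4 + 28)) = (38838 + 6213)/(-364 - 25*24) = 45051/(-364 - 600) = 45051/(-964) = 45051*(-1/964) = -45051/964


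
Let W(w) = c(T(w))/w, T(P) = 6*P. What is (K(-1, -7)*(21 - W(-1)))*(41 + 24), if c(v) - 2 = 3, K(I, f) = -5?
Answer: -8450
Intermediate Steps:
c(v) = 5 (c(v) = 2 + 3 = 5)
W(w) = 5/w
(K(-1, -7)*(21 - W(-1)))*(41 + 24) = (-5*(21 - 5/(-1)))*(41 + 24) = -5*(21 - 5*(-1))*65 = -5*(21 - 1*(-5))*65 = -5*(21 + 5)*65 = -5*26*65 = -130*65 = -8450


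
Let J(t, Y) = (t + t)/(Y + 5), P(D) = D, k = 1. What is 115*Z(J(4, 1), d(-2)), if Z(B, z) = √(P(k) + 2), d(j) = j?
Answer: 115*√3 ≈ 199.19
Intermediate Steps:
J(t, Y) = 2*t/(5 + Y) (J(t, Y) = (2*t)/(5 + Y) = 2*t/(5 + Y))
Z(B, z) = √3 (Z(B, z) = √(1 + 2) = √3)
115*Z(J(4, 1), d(-2)) = 115*√3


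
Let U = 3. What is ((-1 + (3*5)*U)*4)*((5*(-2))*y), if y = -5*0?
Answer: 0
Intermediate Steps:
y = 0
((-1 + (3*5)*U)*4)*((5*(-2))*y) = ((-1 + (3*5)*3)*4)*((5*(-2))*0) = ((-1 + 15*3)*4)*(-10*0) = ((-1 + 45)*4)*0 = (44*4)*0 = 176*0 = 0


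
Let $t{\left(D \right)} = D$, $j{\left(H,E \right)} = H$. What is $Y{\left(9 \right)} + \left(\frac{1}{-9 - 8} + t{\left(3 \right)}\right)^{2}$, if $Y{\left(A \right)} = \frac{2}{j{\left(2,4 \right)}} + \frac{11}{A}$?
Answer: $\frac{28280}{2601} \approx 10.873$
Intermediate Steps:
$Y{\left(A \right)} = 1 + \frac{11}{A}$ ($Y{\left(A \right)} = \frac{2}{2} + \frac{11}{A} = 2 \cdot \frac{1}{2} + \frac{11}{A} = 1 + \frac{11}{A}$)
$Y{\left(9 \right)} + \left(\frac{1}{-9 - 8} + t{\left(3 \right)}\right)^{2} = \frac{11 + 9}{9} + \left(\frac{1}{-9 - 8} + 3\right)^{2} = \frac{1}{9} \cdot 20 + \left(\frac{1}{-17} + 3\right)^{2} = \frac{20}{9} + \left(- \frac{1}{17} + 3\right)^{2} = \frac{20}{9} + \left(\frac{50}{17}\right)^{2} = \frac{20}{9} + \frac{2500}{289} = \frac{28280}{2601}$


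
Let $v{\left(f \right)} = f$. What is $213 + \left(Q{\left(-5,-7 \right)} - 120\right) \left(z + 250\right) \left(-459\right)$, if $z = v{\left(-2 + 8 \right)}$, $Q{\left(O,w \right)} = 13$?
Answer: $12573141$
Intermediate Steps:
$z = 6$ ($z = -2 + 8 = 6$)
$213 + \left(Q{\left(-5,-7 \right)} - 120\right) \left(z + 250\right) \left(-459\right) = 213 + \left(13 - 120\right) \left(6 + 250\right) \left(-459\right) = 213 + \left(-107\right) 256 \left(-459\right) = 213 - -12572928 = 213 + 12572928 = 12573141$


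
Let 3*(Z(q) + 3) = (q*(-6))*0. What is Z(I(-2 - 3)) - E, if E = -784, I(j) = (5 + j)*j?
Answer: 781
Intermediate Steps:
I(j) = j*(5 + j)
Z(q) = -3 (Z(q) = -3 + ((q*(-6))*0)/3 = -3 + (-6*q*0)/3 = -3 + (⅓)*0 = -3 + 0 = -3)
Z(I(-2 - 3)) - E = -3 - 1*(-784) = -3 + 784 = 781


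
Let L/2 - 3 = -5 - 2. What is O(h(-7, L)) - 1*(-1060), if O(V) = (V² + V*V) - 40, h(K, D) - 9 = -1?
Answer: 1148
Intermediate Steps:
L = -8 (L = 6 + 2*(-5 - 2) = 6 + 2*(-7) = 6 - 14 = -8)
h(K, D) = 8 (h(K, D) = 9 - 1 = 8)
O(V) = -40 + 2*V² (O(V) = (V² + V²) - 40 = 2*V² - 40 = -40 + 2*V²)
O(h(-7, L)) - 1*(-1060) = (-40 + 2*8²) - 1*(-1060) = (-40 + 2*64) + 1060 = (-40 + 128) + 1060 = 88 + 1060 = 1148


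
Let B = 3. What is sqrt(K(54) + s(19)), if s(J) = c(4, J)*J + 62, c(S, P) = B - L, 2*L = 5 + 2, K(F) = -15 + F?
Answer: sqrt(366)/2 ≈ 9.5656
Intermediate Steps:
L = 7/2 (L = (5 + 2)/2 = (1/2)*7 = 7/2 ≈ 3.5000)
c(S, P) = -1/2 (c(S, P) = 3 - 1*7/2 = 3 - 7/2 = -1/2)
s(J) = 62 - J/2 (s(J) = -J/2 + 62 = 62 - J/2)
sqrt(K(54) + s(19)) = sqrt((-15 + 54) + (62 - 1/2*19)) = sqrt(39 + (62 - 19/2)) = sqrt(39 + 105/2) = sqrt(183/2) = sqrt(366)/2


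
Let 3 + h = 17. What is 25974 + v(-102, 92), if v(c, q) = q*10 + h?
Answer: 26908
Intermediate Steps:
h = 14 (h = -3 + 17 = 14)
v(c, q) = 14 + 10*q (v(c, q) = q*10 + 14 = 10*q + 14 = 14 + 10*q)
25974 + v(-102, 92) = 25974 + (14 + 10*92) = 25974 + (14 + 920) = 25974 + 934 = 26908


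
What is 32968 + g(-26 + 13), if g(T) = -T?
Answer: 32981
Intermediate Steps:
32968 + g(-26 + 13) = 32968 - (-26 + 13) = 32968 - 1*(-13) = 32968 + 13 = 32981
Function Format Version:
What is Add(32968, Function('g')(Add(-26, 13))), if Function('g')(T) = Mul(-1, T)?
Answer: 32981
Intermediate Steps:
Add(32968, Function('g')(Add(-26, 13))) = Add(32968, Mul(-1, Add(-26, 13))) = Add(32968, Mul(-1, -13)) = Add(32968, 13) = 32981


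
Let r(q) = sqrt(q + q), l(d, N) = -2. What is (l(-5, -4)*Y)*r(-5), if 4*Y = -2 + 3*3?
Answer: -7*I*sqrt(10)/2 ≈ -11.068*I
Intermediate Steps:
Y = 7/4 (Y = (-2 + 3*3)/4 = (-2 + 9)/4 = (1/4)*7 = 7/4 ≈ 1.7500)
r(q) = sqrt(2)*sqrt(q) (r(q) = sqrt(2*q) = sqrt(2)*sqrt(q))
(l(-5, -4)*Y)*r(-5) = (-2*7/4)*(sqrt(2)*sqrt(-5)) = -7*sqrt(2)*I*sqrt(5)/2 = -7*I*sqrt(10)/2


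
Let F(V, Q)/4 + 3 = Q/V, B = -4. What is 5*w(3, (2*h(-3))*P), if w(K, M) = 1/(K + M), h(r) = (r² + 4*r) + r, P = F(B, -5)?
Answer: 5/87 ≈ 0.057471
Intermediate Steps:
F(V, Q) = -12 + 4*Q/V (F(V, Q) = -12 + 4*(Q/V) = -12 + 4*Q/V)
P = -7 (P = -12 + 4*(-5)/(-4) = -12 + 4*(-5)*(-¼) = -12 + 5 = -7)
h(r) = r² + 5*r
5*w(3, (2*h(-3))*P) = 5/(3 + (2*(-3*(5 - 3)))*(-7)) = 5/(3 + (2*(-3*2))*(-7)) = 5/(3 + (2*(-6))*(-7)) = 5/(3 - 12*(-7)) = 5/(3 + 84) = 5/87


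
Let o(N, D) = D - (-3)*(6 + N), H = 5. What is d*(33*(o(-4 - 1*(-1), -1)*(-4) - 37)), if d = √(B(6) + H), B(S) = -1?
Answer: -4554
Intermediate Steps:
o(N, D) = 18 + D + 3*N (o(N, D) = D - (-18 - 3*N) = D + (18 + 3*N) = 18 + D + 3*N)
d = 2 (d = √(-1 + 5) = √4 = 2)
d*(33*(o(-4 - 1*(-1), -1)*(-4) - 37)) = 2*(33*((18 - 1 + 3*(-4 - 1*(-1)))*(-4) - 37)) = 2*(33*((18 - 1 + 3*(-4 + 1))*(-4) - 37)) = 2*(33*((18 - 1 + 3*(-3))*(-4) - 37)) = 2*(33*((18 - 1 - 9)*(-4) - 37)) = 2*(33*(8*(-4) - 37)) = 2*(33*(-32 - 37)) = 2*(33*(-69)) = 2*(-2277) = -4554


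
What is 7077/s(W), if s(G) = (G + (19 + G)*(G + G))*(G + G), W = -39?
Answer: -2359/39546 ≈ -0.059652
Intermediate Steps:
s(G) = 2*G*(G + 2*G*(19 + G)) (s(G) = (G + (19 + G)*(2*G))*(2*G) = (G + 2*G*(19 + G))*(2*G) = 2*G*(G + 2*G*(19 + G)))
7077/s(W) = 7077/(((-39)**2*(78 + 4*(-39)))) = 7077/((1521*(78 - 156))) = 7077/((1521*(-78))) = 7077/(-118638) = 7077*(-1/118638) = -2359/39546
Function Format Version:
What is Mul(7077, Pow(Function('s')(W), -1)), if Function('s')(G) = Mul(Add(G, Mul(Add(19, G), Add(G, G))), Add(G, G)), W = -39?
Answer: Rational(-2359, 39546) ≈ -0.059652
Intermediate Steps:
Function('s')(G) = Mul(2, G, Add(G, Mul(2, G, Add(19, G)))) (Function('s')(G) = Mul(Add(G, Mul(Add(19, G), Mul(2, G))), Mul(2, G)) = Mul(Add(G, Mul(2, G, Add(19, G))), Mul(2, G)) = Mul(2, G, Add(G, Mul(2, G, Add(19, G)))))
Mul(7077, Pow(Function('s')(W), -1)) = Mul(7077, Pow(Mul(Pow(-39, 2), Add(78, Mul(4, -39))), -1)) = Mul(7077, Pow(Mul(1521, Add(78, -156)), -1)) = Mul(7077, Pow(Mul(1521, -78), -1)) = Mul(7077, Pow(-118638, -1)) = Mul(7077, Rational(-1, 118638)) = Rational(-2359, 39546)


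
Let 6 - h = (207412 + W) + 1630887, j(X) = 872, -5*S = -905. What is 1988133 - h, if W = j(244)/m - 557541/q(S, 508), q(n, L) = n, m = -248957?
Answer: 172284608427873/45061217 ≈ 3.8233e+6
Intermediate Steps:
S = 181 (S = -⅕*(-905) = 181)
W = -138803892569/45061217 (W = 872/(-248957) - 557541/181 = 872*(-1/248957) - 557541*1/181 = -872/248957 - 557541/181 = -138803892569/45061217 ≈ -3080.3)
h = -82696915890012/45061217 (h = 6 - ((207412 - 138803892569/45061217) + 1630887) = 6 - (9207433247835/45061217 + 1630887) = 6 - 1*82697186257314/45061217 = 6 - 82697186257314/45061217 = -82696915890012/45061217 ≈ -1.8352e+6)
1988133 - h = 1988133 - 1*(-82696915890012/45061217) = 1988133 + 82696915890012/45061217 = 172284608427873/45061217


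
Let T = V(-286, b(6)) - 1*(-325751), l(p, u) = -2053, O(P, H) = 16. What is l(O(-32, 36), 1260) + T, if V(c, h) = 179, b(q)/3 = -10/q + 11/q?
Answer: 323877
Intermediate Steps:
b(q) = 3/q (b(q) = 3*(-10/q + 11/q) = 3/q)
T = 325930 (T = 179 - 1*(-325751) = 179 + 325751 = 325930)
l(O(-32, 36), 1260) + T = -2053 + 325930 = 323877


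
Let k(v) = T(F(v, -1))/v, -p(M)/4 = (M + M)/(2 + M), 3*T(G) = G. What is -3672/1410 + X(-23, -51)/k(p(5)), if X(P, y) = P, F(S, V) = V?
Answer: -652884/1645 ≈ -396.89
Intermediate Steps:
T(G) = G/3
p(M) = -8*M/(2 + M) (p(M) = -4*(M + M)/(2 + M) = -4*2*M/(2 + M) = -8*M/(2 + M))
k(v) = -1/(3*v) (k(v) = ((⅓)*(-1))/v = -1/(3*v))
-3672/1410 + X(-23, -51)/k(p(5)) = -3672/1410 - 23*120/(2 + 5) = -3672*1/1410 - 23/((-1/(3*((-8*5/7))))) = -612/235 - 23/((-1/(3*((-8*5*⅐))))) = -612/235 - 23/((-1/(3*(-40/7)))) = -612/235 - 23/((-⅓*(-7/40))) = -612/235 - 23/7/120 = -612/235 - 23*120/7 = -612/235 - 2760/7 = -652884/1645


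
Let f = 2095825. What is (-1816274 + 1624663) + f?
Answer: 1904214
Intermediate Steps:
(-1816274 + 1624663) + f = (-1816274 + 1624663) + 2095825 = -191611 + 2095825 = 1904214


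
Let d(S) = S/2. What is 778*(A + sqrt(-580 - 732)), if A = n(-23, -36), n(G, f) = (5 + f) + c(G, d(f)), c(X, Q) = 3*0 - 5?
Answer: -28008 + 3112*I*sqrt(82) ≈ -28008.0 + 28180.0*I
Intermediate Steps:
d(S) = S/2 (d(S) = S*(1/2) = S/2)
c(X, Q) = -5 (c(X, Q) = 0 - 5 = -5)
n(G, f) = f (n(G, f) = (5 + f) - 5 = f)
A = -36
778*(A + sqrt(-580 - 732)) = 778*(-36 + sqrt(-580 - 732)) = 778*(-36 + sqrt(-1312)) = 778*(-36 + 4*I*sqrt(82)) = -28008 + 3112*I*sqrt(82)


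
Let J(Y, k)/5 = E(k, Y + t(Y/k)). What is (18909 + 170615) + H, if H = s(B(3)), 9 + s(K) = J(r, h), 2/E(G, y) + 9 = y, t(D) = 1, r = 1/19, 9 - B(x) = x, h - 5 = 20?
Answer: 28616575/151 ≈ 1.8951e+5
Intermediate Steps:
h = 25 (h = 5 + 20 = 25)
B(x) = 9 - x
r = 1/19 ≈ 0.052632
E(G, y) = 2/(-9 + y)
J(Y, k) = 10/(-8 + Y) (J(Y, k) = 5*(2/(-9 + (Y + 1))) = 5*(2/(-9 + (1 + Y))) = 5*(2/(-8 + Y)) = 10/(-8 + Y))
s(K) = -1549/151 (s(K) = -9 + 10/(-8 + 1/19) = -9 + 10/(-151/19) = -9 + 10*(-19/151) = -9 - 190/151 = -1549/151)
H = -1549/151 ≈ -10.258
(18909 + 170615) + H = (18909 + 170615) - 1549/151 = 189524 - 1549/151 = 28616575/151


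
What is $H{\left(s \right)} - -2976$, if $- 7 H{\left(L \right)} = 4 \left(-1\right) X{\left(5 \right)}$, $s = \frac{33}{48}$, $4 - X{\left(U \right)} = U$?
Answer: $\frac{20828}{7} \approx 2975.4$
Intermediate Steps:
$X{\left(U \right)} = 4 - U$
$s = \frac{11}{16}$ ($s = 33 \cdot \frac{1}{48} = \frac{11}{16} \approx 0.6875$)
$H{\left(L \right)} = - \frac{4}{7}$ ($H{\left(L \right)} = - \frac{4 \left(-1\right) \left(4 - 5\right)}{7} = - \frac{\left(-4\right) \left(4 - 5\right)}{7} = - \frac{\left(-4\right) \left(-1\right)}{7} = \left(- \frac{1}{7}\right) 4 = - \frac{4}{7}$)
$H{\left(s \right)} - -2976 = - \frac{4}{7} - -2976 = - \frac{4}{7} + 2976 = \frac{20828}{7}$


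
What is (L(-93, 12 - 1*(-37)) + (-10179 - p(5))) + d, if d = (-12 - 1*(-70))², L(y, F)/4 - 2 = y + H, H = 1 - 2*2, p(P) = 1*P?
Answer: -7196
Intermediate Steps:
p(P) = P
H = -3 (H = 1 - 4 = -3)
L(y, F) = -4 + 4*y (L(y, F) = 8 + 4*(y - 3) = 8 + 4*(-3 + y) = 8 + (-12 + 4*y) = -4 + 4*y)
d = 3364 (d = (-12 + 70)² = 58² = 3364)
(L(-93, 12 - 1*(-37)) + (-10179 - p(5))) + d = ((-4 + 4*(-93)) + (-10179 - 1*5)) + 3364 = ((-4 - 372) + (-10179 - 5)) + 3364 = (-376 - 10184) + 3364 = -10560 + 3364 = -7196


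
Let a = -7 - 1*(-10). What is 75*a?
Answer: 225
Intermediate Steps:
a = 3 (a = -7 + 10 = 3)
75*a = 75*3 = 225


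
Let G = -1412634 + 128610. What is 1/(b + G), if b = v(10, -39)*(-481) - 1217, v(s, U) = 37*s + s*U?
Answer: -1/1275621 ≈ -7.8393e-7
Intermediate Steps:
v(s, U) = 37*s + U*s
G = -1284024
b = 8403 (b = (10*(37 - 39))*(-481) - 1217 = (10*(-2))*(-481) - 1217 = -20*(-481) - 1217 = 9620 - 1217 = 8403)
1/(b + G) = 1/(8403 - 1284024) = 1/(-1275621) = -1/1275621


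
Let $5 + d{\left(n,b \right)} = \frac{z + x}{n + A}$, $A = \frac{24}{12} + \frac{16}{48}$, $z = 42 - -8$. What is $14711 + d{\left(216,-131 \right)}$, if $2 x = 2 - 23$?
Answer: $\frac{19265097}{1310} \approx 14706.0$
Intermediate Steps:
$x = - \frac{21}{2}$ ($x = \frac{2 - 23}{2} = \frac{1}{2} \left(-21\right) = - \frac{21}{2} \approx -10.5$)
$z = 50$ ($z = 42 + 8 = 50$)
$A = \frac{7}{3}$ ($A = 24 \cdot \frac{1}{12} + 16 \cdot \frac{1}{48} = 2 + \frac{1}{3} = \frac{7}{3} \approx 2.3333$)
$d{\left(n,b \right)} = -5 + \frac{79}{2 \left(\frac{7}{3} + n\right)}$ ($d{\left(n,b \right)} = -5 + \frac{50 - \frac{21}{2}}{n + \frac{7}{3}} = -5 + \frac{79}{2 \left(\frac{7}{3} + n\right)}$)
$14711 + d{\left(216,-131 \right)} = 14711 + \frac{167 - 6480}{2 \left(7 + 3 \cdot 216\right)} = 14711 + \frac{167 - 6480}{2 \left(7 + 648\right)} = 14711 + \frac{1}{2} \cdot \frac{1}{655} \left(-6313\right) = 14711 - \frac{6313}{1310} = \frac{19265097}{1310}$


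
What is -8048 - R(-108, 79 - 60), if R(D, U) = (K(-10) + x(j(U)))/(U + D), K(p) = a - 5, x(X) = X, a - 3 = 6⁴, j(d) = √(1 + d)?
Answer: -714978/89 + 2*√5/89 ≈ -8033.4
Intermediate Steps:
a = 1299 (a = 3 + 6⁴ = 3 + 1296 = 1299)
K(p) = 1294 (K(p) = 1299 - 5 = 1294)
R(D, U) = (1294 + √(1 + U))/(D + U) (R(D, U) = (1294 + √(1 + U))/(U + D) = (1294 + √(1 + U))/(D + U))
-8048 - R(-108, 79 - 60) = -8048 - (1294 + √(1 + (79 - 60)))/(-108 + (79 - 60)) = -8048 - (1294 + √(1 + 19))/(-108 + 19) = -8048 - (1294 + √20)/(-89) = -8048 - (-1)*(1294 + 2*√5)/89 = -8048 - (-1294/89 - 2*√5/89) = -8048 + (1294/89 + 2*√5/89) = -714978/89 + 2*√5/89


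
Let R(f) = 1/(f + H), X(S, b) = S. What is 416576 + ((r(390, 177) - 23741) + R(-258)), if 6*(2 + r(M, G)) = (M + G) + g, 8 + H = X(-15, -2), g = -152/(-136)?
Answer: 5631046621/14331 ≈ 3.9293e+5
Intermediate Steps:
g = 19/17 (g = -152*(-1/136) = 19/17 ≈ 1.1176)
H = -23 (H = -8 - 15 = -23)
r(M, G) = -185/102 + G/6 + M/6 (r(M, G) = -2 + ((M + G) + 19/17)/6 = -2 + ((G + M) + 19/17)/6 = -2 + (19/17 + G + M)/6 = -2 + (19/102 + G/6 + M/6) = -185/102 + G/6 + M/6)
R(f) = 1/(-23 + f) (R(f) = 1/(f - 23) = 1/(-23 + f))
416576 + ((r(390, 177) - 23741) + R(-258)) = 416576 + (((-185/102 + (1/6)*177 + (1/6)*390) - 23741) + 1/(-23 - 258)) = 416576 + (((-185/102 + 59/2 + 65) - 23741) + 1/(-281)) = 416576 + ((4727/51 - 23741) - 1/281) = 416576 + (-1206064/51 - 1/281) = 416576 - 338904035/14331 = 5631046621/14331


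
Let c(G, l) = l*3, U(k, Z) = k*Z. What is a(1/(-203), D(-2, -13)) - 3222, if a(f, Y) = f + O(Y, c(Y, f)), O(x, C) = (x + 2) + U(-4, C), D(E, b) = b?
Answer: -656288/203 ≈ -3232.9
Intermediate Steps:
U(k, Z) = Z*k
c(G, l) = 3*l
O(x, C) = 2 + x - 4*C (O(x, C) = (x + 2) + C*(-4) = (2 + x) - 4*C = 2 + x - 4*C)
a(f, Y) = 2 + Y - 11*f (a(f, Y) = f + (2 + Y - 12*f) = 2 + Y - 11*f)
a(1/(-203), D(-2, -13)) - 3222 = (2 - 13 - 11/(-203)) - 3222 = (2 - 13 - 11*(-1/203)) - 3222 = (2 - 13 + 11/203) - 3222 = -2222/203 - 3222 = -656288/203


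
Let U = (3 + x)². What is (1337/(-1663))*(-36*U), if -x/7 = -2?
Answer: 13910148/1663 ≈ 8364.5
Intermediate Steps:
x = 14 (x = -7*(-2) = 14)
U = 289 (U = (3 + 14)² = 17² = 289)
(1337/(-1663))*(-36*U) = (1337/(-1663))*(-36*289) = (1337*(-1/1663))*(-10404) = -1337/1663*(-10404) = 13910148/1663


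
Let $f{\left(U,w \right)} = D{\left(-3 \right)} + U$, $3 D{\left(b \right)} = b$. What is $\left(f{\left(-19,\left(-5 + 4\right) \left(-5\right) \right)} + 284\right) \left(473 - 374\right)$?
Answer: $26136$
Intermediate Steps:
$D{\left(b \right)} = \frac{b}{3}$
$f{\left(U,w \right)} = -1 + U$ ($f{\left(U,w \right)} = \frac{1}{3} \left(-3\right) + U = -1 + U$)
$\left(f{\left(-19,\left(-5 + 4\right) \left(-5\right) \right)} + 284\right) \left(473 - 374\right) = \left(\left(-1 - 19\right) + 284\right) \left(473 - 374\right) = \left(-20 + 284\right) 99 = 264 \cdot 99 = 26136$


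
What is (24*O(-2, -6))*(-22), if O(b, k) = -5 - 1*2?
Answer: 3696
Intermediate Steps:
O(b, k) = -7 (O(b, k) = -5 - 2 = -7)
(24*O(-2, -6))*(-22) = (24*(-7))*(-22) = -168*(-22) = 3696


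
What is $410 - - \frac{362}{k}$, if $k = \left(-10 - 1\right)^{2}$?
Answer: $\frac{49972}{121} \approx 412.99$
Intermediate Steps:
$k = 121$ ($k = \left(-11\right)^{2} = 121$)
$410 - - \frac{362}{k} = 410 - - \frac{362}{121} = 410 + \frac{362}{121} = \frac{49972}{121}$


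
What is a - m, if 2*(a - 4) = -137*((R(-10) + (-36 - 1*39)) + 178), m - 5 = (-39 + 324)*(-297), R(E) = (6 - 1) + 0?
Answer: 77246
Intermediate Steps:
R(E) = 5 (R(E) = 5 + 0 = 5)
m = -84640 (m = 5 + (-39 + 324)*(-297) = 5 + 285*(-297) = 5 - 84645 = -84640)
a = -7394 (a = 4 + (-137*((5 + (-36 - 1*39)) + 178))/2 = 4 + (-137*((5 + (-36 - 39)) + 178))/2 = 4 + (-137*((5 - 75) + 178))/2 = 4 + (-137*(-70 + 178))/2 = 4 + (-137*108)/2 = 4 + (½)*(-14796) = 4 - 7398 = -7394)
a - m = -7394 - 1*(-84640) = -7394 + 84640 = 77246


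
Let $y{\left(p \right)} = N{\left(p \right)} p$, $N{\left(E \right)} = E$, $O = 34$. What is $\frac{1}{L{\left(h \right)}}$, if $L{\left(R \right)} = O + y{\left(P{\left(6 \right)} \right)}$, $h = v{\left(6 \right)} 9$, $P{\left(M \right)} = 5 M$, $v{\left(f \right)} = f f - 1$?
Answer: $\frac{1}{934} \approx 0.0010707$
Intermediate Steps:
$v{\left(f \right)} = -1 + f^{2}$ ($v{\left(f \right)} = f^{2} - 1 = -1 + f^{2}$)
$y{\left(p \right)} = p^{2}$ ($y{\left(p \right)} = p p = p^{2}$)
$h = 315$ ($h = \left(-1 + 6^{2}\right) 9 = \left(-1 + 36\right) 9 = 35 \cdot 9 = 315$)
$L{\left(R \right)} = 934$ ($L{\left(R \right)} = 34 + \left(5 \cdot 6\right)^{2} = 34 + 30^{2} = 34 + 900 = 934$)
$\frac{1}{L{\left(h \right)}} = \frac{1}{934}$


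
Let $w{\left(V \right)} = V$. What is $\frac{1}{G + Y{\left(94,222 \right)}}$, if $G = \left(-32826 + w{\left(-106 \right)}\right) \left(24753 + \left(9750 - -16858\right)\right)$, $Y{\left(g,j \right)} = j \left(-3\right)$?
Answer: $- \frac{1}{1691421118} \approx -5.9122 \cdot 10^{-10}$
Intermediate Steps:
$Y{\left(g,j \right)} = - 3 j$
$G = -1691420452$ ($G = \left(-32826 - 106\right) \left(24753 + \left(9750 - -16858\right)\right) = - 32932 \left(24753 + \left(9750 + 16858\right)\right) = - 32932 \left(24753 + 26608\right) = \left(-32932\right) 51361 = -1691420452$)
$\frac{1}{G + Y{\left(94,222 \right)}} = \frac{1}{-1691420452 - 666} = \frac{1}{-1691421118} = - \frac{1}{1691421118}$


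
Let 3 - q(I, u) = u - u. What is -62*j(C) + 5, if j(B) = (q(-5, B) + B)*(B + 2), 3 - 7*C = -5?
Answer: -39311/49 ≈ -802.27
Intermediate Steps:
C = 8/7 (C = 3/7 - ⅐*(-5) = 3/7 + 5/7 = 8/7 ≈ 1.1429)
q(I, u) = 3 (q(I, u) = 3 - (u - u) = 3 - 1*0 = 3 + 0 = 3)
j(B) = (2 + B)*(3 + B) (j(B) = (3 + B)*(B + 2) = (3 + B)*(2 + B) = (2 + B)*(3 + B))
-62*j(C) + 5 = -62*(6 + (8/7)² + 5*(8/7)) + 5 = -62*(6 + 64/49 + 40/7) + 5 = -62*638/49 + 5 = -39556/49 + 5 = -39311/49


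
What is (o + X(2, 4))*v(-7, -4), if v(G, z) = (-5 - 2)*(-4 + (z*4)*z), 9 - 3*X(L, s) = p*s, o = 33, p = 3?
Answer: -13440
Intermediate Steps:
X(L, s) = 3 - s
v(G, z) = 28 - 28*z² (v(G, z) = -7*(-4 + (4*z)*z) = -7*(-4 + 4*z²) = 28 - 28*z²)
(o + X(2, 4))*v(-7, -4) = (33 + (3 - 1*4))*(28 - 28*(-4)²) = (33 + (3 - 4))*(28 - 28*16) = (33 - 1)*(28 - 448) = 32*(-420) = -13440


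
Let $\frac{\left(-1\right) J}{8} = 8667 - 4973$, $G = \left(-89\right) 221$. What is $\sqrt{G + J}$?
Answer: $3 i \sqrt{5469} \approx 221.86 i$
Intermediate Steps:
$G = -19669$
$J = -29552$ ($J = - 8 \left(8667 - 4973\right) = \left(-8\right) 3694 = -29552$)
$\sqrt{G + J} = \sqrt{-19669 - 29552} = \sqrt{-49221} = 3 i \sqrt{5469}$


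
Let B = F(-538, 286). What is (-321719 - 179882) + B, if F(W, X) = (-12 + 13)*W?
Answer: -502139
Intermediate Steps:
F(W, X) = W (F(W, X) = 1*W = W)
B = -538
(-321719 - 179882) + B = (-321719 - 179882) - 538 = -501601 - 538 = -502139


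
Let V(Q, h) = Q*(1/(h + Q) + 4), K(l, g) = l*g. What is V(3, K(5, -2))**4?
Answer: 43046721/2401 ≈ 17929.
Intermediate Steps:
K(l, g) = g*l
V(Q, h) = Q*(4 + 1/(Q + h)) (V(Q, h) = Q*(1/(Q + h) + 4) = Q*(4 + 1/(Q + h)))
V(3, K(5, -2))**4 = (3*(1 + 4*3 + 4*(-2*5))/(3 - 2*5))**4 = (3*(1 + 12 + 4*(-10))/(3 - 10))**4 = (3*(1 + 12 - 40)/(-7))**4 = (3*(-1/7)*(-27))**4 = (81/7)**4 = 43046721/2401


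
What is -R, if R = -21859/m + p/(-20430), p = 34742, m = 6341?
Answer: 333439196/64773315 ≈ 5.1478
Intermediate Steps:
R = -333439196/64773315 (R = -21859/6341 + 34742/(-20430) = -21859*1/6341 + 34742*(-1/20430) = -21859/6341 - 17371/10215 = -333439196/64773315 ≈ -5.1478)
-R = -1*(-333439196/64773315) = 333439196/64773315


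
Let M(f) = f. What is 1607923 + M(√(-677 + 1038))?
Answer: 1607942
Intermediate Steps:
1607923 + M(√(-677 + 1038)) = 1607923 + √(-677 + 1038) = 1607923 + √361 = 1607923 + 19 = 1607942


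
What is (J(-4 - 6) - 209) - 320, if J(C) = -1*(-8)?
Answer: -521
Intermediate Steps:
J(C) = 8
(J(-4 - 6) - 209) - 320 = (8 - 209) - 320 = -201 - 320 = -521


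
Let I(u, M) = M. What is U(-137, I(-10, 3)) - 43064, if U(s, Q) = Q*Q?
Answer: -43055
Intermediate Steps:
U(s, Q) = Q²
U(-137, I(-10, 3)) - 43064 = 3² - 43064 = 9 - 43064 = -43055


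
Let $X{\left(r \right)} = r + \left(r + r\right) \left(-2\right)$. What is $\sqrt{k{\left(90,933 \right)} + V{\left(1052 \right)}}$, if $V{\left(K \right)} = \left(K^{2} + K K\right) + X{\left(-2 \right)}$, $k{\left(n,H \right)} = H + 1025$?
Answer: $2 \sqrt{553843} \approx 1488.4$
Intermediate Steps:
$k{\left(n,H \right)} = 1025 + H$
$X{\left(r \right)} = - 3 r$ ($X{\left(r \right)} = r + 2 r \left(-2\right) = r - 4 r = - 3 r$)
$V{\left(K \right)} = 6 + 2 K^{2}$ ($V{\left(K \right)} = \left(K^{2} + K K\right) - -6 = \left(K^{2} + K^{2}\right) + 6 = 2 K^{2} + 6 = 6 + 2 K^{2}$)
$\sqrt{k{\left(90,933 \right)} + V{\left(1052 \right)}} = \sqrt{\left(1025 + 933\right) + \left(6 + 2 \cdot 1052^{2}\right)} = \sqrt{1958 + \left(6 + 2 \cdot 1106704\right)} = \sqrt{1958 + \left(6 + 2213408\right)} = \sqrt{1958 + 2213414} = \sqrt{2215372} = 2 \sqrt{553843}$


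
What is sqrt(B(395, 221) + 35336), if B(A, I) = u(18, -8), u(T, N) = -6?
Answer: sqrt(35330) ≈ 187.96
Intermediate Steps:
B(A, I) = -6
sqrt(B(395, 221) + 35336) = sqrt(-6 + 35336) = sqrt(35330)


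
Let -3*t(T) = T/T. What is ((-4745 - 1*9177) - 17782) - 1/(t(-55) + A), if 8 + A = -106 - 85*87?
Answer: -714227709/22528 ≈ -31704.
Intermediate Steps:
t(T) = -⅓ (t(T) = -T/(3*T) = -⅓*1 = -⅓)
A = -7509 (A = -8 + (-106 - 85*87) = -8 + (-106 - 7395) = -8 - 7501 = -7509)
((-4745 - 1*9177) - 17782) - 1/(t(-55) + A) = ((-4745 - 1*9177) - 17782) - 1/(-⅓ - 7509) = ((-4745 - 9177) - 17782) - 1/(-22528/3) = (-13922 - 17782) - 1*(-3/22528) = -31704 + 3/22528 = -714227709/22528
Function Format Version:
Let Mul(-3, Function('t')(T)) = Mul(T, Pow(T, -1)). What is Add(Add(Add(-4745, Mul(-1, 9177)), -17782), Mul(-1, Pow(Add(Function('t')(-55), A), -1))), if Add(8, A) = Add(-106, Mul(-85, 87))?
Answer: Rational(-714227709, 22528) ≈ -31704.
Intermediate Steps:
Function('t')(T) = Rational(-1, 3) (Function('t')(T) = Mul(Rational(-1, 3), Mul(T, Pow(T, -1))) = Mul(Rational(-1, 3), 1) = Rational(-1, 3))
A = -7509 (A = Add(-8, Add(-106, Mul(-85, 87))) = Add(-8, Add(-106, -7395)) = Add(-8, -7501) = -7509)
Add(Add(Add(-4745, Mul(-1, 9177)), -17782), Mul(-1, Pow(Add(Function('t')(-55), A), -1))) = Add(Add(Add(-4745, Mul(-1, 9177)), -17782), Mul(-1, Pow(Add(Rational(-1, 3), -7509), -1))) = Add(Add(Add(-4745, -9177), -17782), Mul(-1, Pow(Rational(-22528, 3), -1))) = Add(Add(-13922, -17782), Mul(-1, Rational(-3, 22528))) = Add(-31704, Rational(3, 22528)) = Rational(-714227709, 22528)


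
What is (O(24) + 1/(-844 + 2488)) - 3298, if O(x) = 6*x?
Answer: -5185175/1644 ≈ -3154.0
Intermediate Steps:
(O(24) + 1/(-844 + 2488)) - 3298 = (6*24 + 1/(-844 + 2488)) - 3298 = (144 + 1/1644) - 3298 = 236737/1644 - 3298 = -5185175/1644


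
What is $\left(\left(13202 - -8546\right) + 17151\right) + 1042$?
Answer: $39941$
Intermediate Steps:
$\left(\left(13202 - -8546\right) + 17151\right) + 1042 = \left(\left(13202 + 8546\right) + 17151\right) + 1042 = \left(21748 + 17151\right) + 1042 = 38899 + 1042 = 39941$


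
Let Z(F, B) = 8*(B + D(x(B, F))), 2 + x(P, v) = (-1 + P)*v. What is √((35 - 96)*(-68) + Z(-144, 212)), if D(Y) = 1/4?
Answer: √5846 ≈ 76.459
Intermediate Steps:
x(P, v) = -2 + v*(-1 + P) (x(P, v) = -2 + (-1 + P)*v = -2 + v*(-1 + P))
D(Y) = ¼
Z(F, B) = 2 + 8*B (Z(F, B) = 8*(B + ¼) = 8*(¼ + B) = 2 + 8*B)
√((35 - 96)*(-68) + Z(-144, 212)) = √((35 - 96)*(-68) + (2 + 8*212)) = √(-61*(-68) + (2 + 1696)) = √(4148 + 1698) = √5846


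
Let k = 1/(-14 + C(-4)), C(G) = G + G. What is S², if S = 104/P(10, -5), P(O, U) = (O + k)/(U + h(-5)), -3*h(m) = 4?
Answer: 1889814784/431649 ≈ 4378.1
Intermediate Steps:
C(G) = 2*G
h(m) = -4/3 (h(m) = -⅓*4 = -4/3)
k = -1/22 (k = 1/(-14 + 2*(-4)) = 1/(-14 - 8) = 1/(-22) = -1/22 ≈ -0.045455)
P(O, U) = (-1/22 + O)/(-4/3 + U) (P(O, U) = (O - 1/22)/(U - 4/3) = (-1/22 + O)/(-4/3 + U))
S = -43472/657 (S = 104/((3*(-1 + 22*10)/(22*(-4 + 3*(-5))))) = 104/((3*(-1 + 220)/(22*(-4 - 15)))) = 104/(((3/22)*219/(-19))) = 104/(((3/22)*(-1/19)*219)) = 104/(-657/418) = 104*(-418/657) = -43472/657 ≈ -66.167)
S² = (-43472/657)² = 1889814784/431649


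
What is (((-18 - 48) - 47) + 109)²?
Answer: 16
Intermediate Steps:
(((-18 - 48) - 47) + 109)² = ((-66 - 47) + 109)² = (-113 + 109)² = (-4)² = 16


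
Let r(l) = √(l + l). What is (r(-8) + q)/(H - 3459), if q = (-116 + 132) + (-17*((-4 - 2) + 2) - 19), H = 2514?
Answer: -13/189 - 4*I/945 ≈ -0.068783 - 0.0042328*I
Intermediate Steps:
r(l) = √2*√l (r(l) = √(2*l) = √2*√l)
q = 65 (q = 16 + (-17*(-6 + 2) - 19) = 16 + (-17*(-4) - 19) = 16 + (68 - 19) = 16 + 49 = 65)
(r(-8) + q)/(H - 3459) = (√2*√(-8) + 65)/(2514 - 3459) = (√2*(2*I*√2) + 65)/(-945) = (4*I + 65)*(-1/945) = (65 + 4*I)*(-1/945) = -13/189 - 4*I/945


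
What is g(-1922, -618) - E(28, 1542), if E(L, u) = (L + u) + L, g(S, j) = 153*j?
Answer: -96152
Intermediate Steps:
E(L, u) = u + 2*L
g(-1922, -618) - E(28, 1542) = 153*(-618) - (1542 + 2*28) = -94554 - (1542 + 56) = -94554 - 1*1598 = -94554 - 1598 = -96152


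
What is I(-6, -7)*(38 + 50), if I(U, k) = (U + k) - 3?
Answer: -1408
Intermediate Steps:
I(U, k) = -3 + U + k
I(-6, -7)*(38 + 50) = (-3 - 6 - 7)*(38 + 50) = -16*88 = -1408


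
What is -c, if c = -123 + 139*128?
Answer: -17669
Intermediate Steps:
c = 17669 (c = -123 + 17792 = 17669)
-c = -1*17669 = -17669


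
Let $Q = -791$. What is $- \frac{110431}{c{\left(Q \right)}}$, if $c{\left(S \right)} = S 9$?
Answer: $\frac{110431}{7119} \approx 15.512$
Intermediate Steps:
$c{\left(S \right)} = 9 S$
$- \frac{110431}{c{\left(Q \right)}} = - \frac{110431}{9 \left(-791\right)} = - \frac{110431}{-7119} = \left(-110431\right) \left(- \frac{1}{7119}\right) = \frac{110431}{7119}$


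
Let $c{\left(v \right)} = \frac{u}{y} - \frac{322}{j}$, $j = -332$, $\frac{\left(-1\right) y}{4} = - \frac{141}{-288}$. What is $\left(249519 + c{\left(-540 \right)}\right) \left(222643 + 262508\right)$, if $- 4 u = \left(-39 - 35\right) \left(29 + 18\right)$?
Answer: $\frac{20059349673261}{166} \approx 1.2084 \cdot 10^{11}$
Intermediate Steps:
$y = - \frac{47}{24}$ ($y = - 4 \left(- \frac{141}{-288}\right) = - 4 \left(\left(-141\right) \left(- \frac{1}{288}\right)\right) = \left(-4\right) \frac{47}{96} = - \frac{47}{24} \approx -1.9583$)
$u = \frac{1739}{2}$ ($u = - \frac{\left(-39 - 35\right) \left(29 + 18\right)}{4} = - \frac{\left(-74\right) 47}{4} = \left(- \frac{1}{4}\right) \left(-3478\right) = \frac{1739}{2} \approx 869.5$)
$c{\left(v \right)} = - \frac{73543}{166}$ ($c{\left(v \right)} = \frac{1739}{2 \left(- \frac{47}{24}\right)} - \frac{322}{-332} = \frac{1739}{2} \left(- \frac{24}{47}\right) - - \frac{161}{166} = -444 + \frac{161}{166} = - \frac{73543}{166}$)
$\left(249519 + c{\left(-540 \right)}\right) \left(222643 + 262508\right) = \left(249519 - \frac{73543}{166}\right) \left(222643 + 262508\right) = \frac{41346611}{166} \cdot 485151 = \frac{20059349673261}{166}$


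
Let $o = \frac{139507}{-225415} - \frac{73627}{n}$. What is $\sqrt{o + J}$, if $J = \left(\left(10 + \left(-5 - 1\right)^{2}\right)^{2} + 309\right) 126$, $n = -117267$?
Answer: $\frac{\sqrt{213500823874084043096261730}}{26433740805} \approx 552.77$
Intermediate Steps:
$o = \frac{237062836}{26433740805}$ ($o = \frac{139507}{-225415} - \frac{73627}{-117267} = 139507 \left(- \frac{1}{225415}\right) - - \frac{73627}{117267} = - \frac{139507}{225415} + \frac{73627}{117267} = \frac{237062836}{26433740805} \approx 0.0089682$)
$J = 305550$ ($J = \left(\left(10 + \left(-6\right)^{2}\right)^{2} + 309\right) 126 = \left(\left(10 + 36\right)^{2} + 309\right) 126 = \left(46^{2} + 309\right) 126 = \left(2116 + 309\right) 126 = 2425 \cdot 126 = 305550$)
$\sqrt{o + J} = \sqrt{\frac{237062836}{26433740805} + 305550} = \sqrt{\frac{8076829740030586}{26433740805}} = \frac{\sqrt{213500823874084043096261730}}{26433740805}$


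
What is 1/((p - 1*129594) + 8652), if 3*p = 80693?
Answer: -3/282133 ≈ -1.0633e-5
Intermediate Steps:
p = 80693/3 (p = (⅓)*80693 = 80693/3 ≈ 26898.)
1/((p - 1*129594) + 8652) = 1/((80693/3 - 1*129594) + 8652) = 1/((80693/3 - 129594) + 8652) = 1/(-308089/3 + 8652) = 1/(-282133/3) = -3/282133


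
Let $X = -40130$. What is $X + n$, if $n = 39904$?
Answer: $-226$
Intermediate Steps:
$X + n = -40130 + 39904 = -226$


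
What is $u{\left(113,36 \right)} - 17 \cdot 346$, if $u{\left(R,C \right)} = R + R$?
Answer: $-5656$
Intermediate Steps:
$u{\left(R,C \right)} = 2 R$
$u{\left(113,36 \right)} - 17 \cdot 346 = 2 \cdot 113 - 17 \cdot 346 = 226 - 5882 = -5656$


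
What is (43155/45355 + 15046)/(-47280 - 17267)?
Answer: -136490897/585505837 ≈ -0.23312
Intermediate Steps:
(43155/45355 + 15046)/(-47280 - 17267) = (43155*(1/45355) + 15046)/(-64547) = (8631/9071 + 15046)*(-1/64547) = (136490897/9071)*(-1/64547) = -136490897/585505837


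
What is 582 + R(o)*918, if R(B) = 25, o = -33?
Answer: 23532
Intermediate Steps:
582 + R(o)*918 = 582 + 25*918 = 582 + 22950 = 23532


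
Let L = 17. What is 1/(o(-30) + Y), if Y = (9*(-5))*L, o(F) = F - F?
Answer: -1/765 ≈ -0.0013072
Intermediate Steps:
o(F) = 0
Y = -765 (Y = (9*(-5))*17 = -45*17 = -765)
1/(o(-30) + Y) = 1/(0 - 765) = 1/(-765) = -1/765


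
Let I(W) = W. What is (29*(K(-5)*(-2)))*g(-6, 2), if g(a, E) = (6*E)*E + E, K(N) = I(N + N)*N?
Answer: -75400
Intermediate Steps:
K(N) = 2*N² (K(N) = (N + N)*N = (2*N)*N = 2*N²)
g(a, E) = E + 6*E² (g(a, E) = 6*E² + E = E + 6*E²)
(29*(K(-5)*(-2)))*g(-6, 2) = (29*((2*(-5)²)*(-2)))*(2*(1 + 6*2)) = (29*((2*25)*(-2)))*(2*(1 + 12)) = (29*(50*(-2)))*(2*13) = (29*(-100))*26 = -2900*26 = -75400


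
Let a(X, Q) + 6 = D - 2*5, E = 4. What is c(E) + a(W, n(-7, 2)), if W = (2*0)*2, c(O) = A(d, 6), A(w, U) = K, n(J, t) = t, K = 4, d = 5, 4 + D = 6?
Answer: -10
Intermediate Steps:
D = 2 (D = -4 + 6 = 2)
A(w, U) = 4
c(O) = 4
W = 0 (W = 0*2 = 0)
a(X, Q) = -14 (a(X, Q) = -6 + (2 - 2*5) = -6 + (2 - 10) = -6 - 8 = -14)
c(E) + a(W, n(-7, 2)) = 4 - 14 = -10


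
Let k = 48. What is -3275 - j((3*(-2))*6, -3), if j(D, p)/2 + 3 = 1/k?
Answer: -78457/24 ≈ -3269.0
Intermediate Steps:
j(D, p) = -143/24 (j(D, p) = -6 + 2/48 = -6 + 2*(1/48) = -6 + 1/24 = -143/24)
-3275 - j((3*(-2))*6, -3) = -3275 - 1*(-143/24) = -3275 + 143/24 = -78457/24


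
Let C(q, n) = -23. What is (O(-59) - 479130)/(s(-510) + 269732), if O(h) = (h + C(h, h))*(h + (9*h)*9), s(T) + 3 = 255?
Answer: -41207/134992 ≈ -0.30525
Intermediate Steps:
s(T) = 252 (s(T) = -3 + 255 = 252)
O(h) = 82*h*(-23 + h) (O(h) = (h - 23)*(h + (9*h)*9) = (-23 + h)*(h + 81*h) = (-23 + h)*(82*h) = 82*h*(-23 + h))
(O(-59) - 479130)/(s(-510) + 269732) = (82*(-59)*(-23 - 59) - 479130)/(252 + 269732) = (82*(-59)*(-82) - 479130)/269984 = (396716 - 479130)*(1/269984) = -82414*1/269984 = -41207/134992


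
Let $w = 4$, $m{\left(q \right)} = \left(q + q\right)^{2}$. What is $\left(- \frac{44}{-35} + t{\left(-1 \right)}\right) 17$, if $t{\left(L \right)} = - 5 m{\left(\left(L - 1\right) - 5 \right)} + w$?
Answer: $- \frac{579972}{35} \approx -16571.0$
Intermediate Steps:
$m{\left(q \right)} = 4 q^{2}$ ($m{\left(q \right)} = \left(2 q\right)^{2} = 4 q^{2}$)
$t{\left(L \right)} = 4 - 20 \left(-6 + L\right)^{2}$ ($t{\left(L \right)} = - 5 \cdot 4 \left(\left(L - 1\right) - 5\right)^{2} + 4 = - 5 \cdot 4 \left(\left(-1 + L\right) - 5\right)^{2} + 4 = - 5 \cdot 4 \left(-6 + L\right)^{2} + 4 = - 20 \left(-6 + L\right)^{2} + 4 = 4 - 20 \left(-6 + L\right)^{2}$)
$\left(- \frac{44}{-35} + t{\left(-1 \right)}\right) 17 = \left(- \frac{44}{-35} + \left(4 - 20 \left(-6 - 1\right)^{2}\right)\right) 17 = \left(\left(-44\right) \left(- \frac{1}{35}\right) + \left(4 - 20 \left(-7\right)^{2}\right)\right) 17 = \left(\frac{44}{35} + \left(4 - 980\right)\right) 17 = \left(\frac{44}{35} - 976\right) 17 = \left(- \frac{34116}{35}\right) 17 = - \frac{579972}{35}$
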